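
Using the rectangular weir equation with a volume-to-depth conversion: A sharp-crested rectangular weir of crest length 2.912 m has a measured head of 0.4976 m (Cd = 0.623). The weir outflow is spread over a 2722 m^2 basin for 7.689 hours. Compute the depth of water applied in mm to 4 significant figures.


Approach: apply the rectangular weir equation with a volume-to-depth conversion, Q = (2/3)*Cd*L*sqrt(2g)*H^1.5; d = Q*t/A * 1000.
Step 1 — weir discharge:
  Q = (2/3)*0.623*2.912*sqrt(2*9.81)*0.4976^1.5 = 1.88043 m^3/s
Step 2 — volume: V = 1.88043 * 7.689*3600 = 52051.2 m^3
Step 3 — depth: d = V/A * 1000 = 52051.2/2722 * 1000 = 19120 mm
Therefore the depth of water applied = 19120 mm.


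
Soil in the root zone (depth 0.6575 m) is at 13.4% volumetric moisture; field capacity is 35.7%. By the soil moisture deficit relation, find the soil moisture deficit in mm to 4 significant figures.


Approach: apply the soil moisture deficit relation, SMD = (FC - theta)/100 * depth * 1000.
SMD = (35.7 - 13.4)/100 * 0.6575 * 1000 = 146.6 mm
Therefore the soil moisture deficit = 146.6 mm.


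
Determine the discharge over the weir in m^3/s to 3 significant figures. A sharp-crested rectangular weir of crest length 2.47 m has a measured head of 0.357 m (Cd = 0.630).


Approach: apply the rectangular weir equation, Q = (2/3)*Cd*L*sqrt(2g)*H^1.5.
Q = (2/3)*0.630*2.47*sqrt(2*9.81)*0.357^1.5 = 0.980 m^3/s
Therefore the discharge over the weir = 0.980 m^3/s.


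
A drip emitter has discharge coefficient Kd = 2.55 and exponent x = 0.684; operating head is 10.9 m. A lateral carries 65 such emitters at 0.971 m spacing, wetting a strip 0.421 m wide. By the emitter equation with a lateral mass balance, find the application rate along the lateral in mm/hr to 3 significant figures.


Approach: apply the emitter equation with a lateral mass balance, q = Kd*h^x; Q = n*q; rate = Q/(n*spacing*width).
Step 1 — single emitter flow (q = Kd*h^x):
  q = 2.55 * 10.9^0.684 = 13.066 L/hr
Step 2 — total lateral flow: Q = 65 * 13.066 = 849.28 L/hr
Step 3 — wetted area: A = 65 * 0.971 * 0.421 = 26.571 m^2
Step 4 — application rate: Q/A = 849.28/26.571 = 32.0 mm/hr
Therefore the application rate along the lateral = 32.0 mm/hr.


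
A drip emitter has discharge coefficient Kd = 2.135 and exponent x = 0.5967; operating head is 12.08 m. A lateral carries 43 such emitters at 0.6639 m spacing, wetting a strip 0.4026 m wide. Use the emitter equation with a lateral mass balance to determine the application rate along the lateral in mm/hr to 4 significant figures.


Approach: apply the emitter equation with a lateral mass balance, q = Kd*h^x; Q = n*q; rate = Q/(n*spacing*width).
Step 1 — single emitter flow (q = Kd*h^x):
  q = 2.135 * 12.08^0.5967 = 9.44207 L/hr
Step 2 — total lateral flow: Q = 43 * 9.44207 = 406.009 L/hr
Step 3 — wetted area: A = 43 * 0.6639 * 0.4026 = 11.4933 m^2
Step 4 — application rate: Q/A = 406.009/11.4933 = 35.33 mm/hr
Therefore the application rate along the lateral = 35.33 mm/hr.


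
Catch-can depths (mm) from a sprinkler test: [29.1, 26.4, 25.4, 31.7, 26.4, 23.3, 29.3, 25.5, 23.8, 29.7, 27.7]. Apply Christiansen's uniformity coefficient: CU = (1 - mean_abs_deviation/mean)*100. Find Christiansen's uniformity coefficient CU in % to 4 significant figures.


mean = 27.1182 mm
mean |d_i - mean| = 2.16529 mm
CU = (1 - 2.16529/27.1182)*100 = 92.02 %
Therefore Christiansen's uniformity coefficient CU = 92.02 %.


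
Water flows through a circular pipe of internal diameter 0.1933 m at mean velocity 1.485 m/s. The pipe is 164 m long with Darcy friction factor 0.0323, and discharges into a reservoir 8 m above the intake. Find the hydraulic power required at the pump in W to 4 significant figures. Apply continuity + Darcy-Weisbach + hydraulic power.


Approach: apply continuity + Darcy-Weisbach + hydraulic power, Q = A*v; hf = f*(L/D)*(v^2/(2g)); H = static + hf; P = rho*g*Q*H.
Step 1 — flow rate (continuity, Q = A*v):
  A = pi*(0.1933/2)^2 = 0.0293463 m^2
  Q = 0.0293463 * 1.485 = 0.0435793 m^3/s
Step 2 — friction head loss (Darcy-Weisbach):
  hf = 0.0323 * (164/0.1933) * (1.485^2 / (2*9.81))
  hf = 3.08013 m
Step 3 — total head: H = 8 + 3.08013 = 11.0801 m
Step 4 — hydraulic power (P = rho*g*Q*H):
  P = 1000 * 9.81 * 0.0435793 * 11.0801 = 4737 W
Therefore the hydraulic power required at the pump = 4737 W.


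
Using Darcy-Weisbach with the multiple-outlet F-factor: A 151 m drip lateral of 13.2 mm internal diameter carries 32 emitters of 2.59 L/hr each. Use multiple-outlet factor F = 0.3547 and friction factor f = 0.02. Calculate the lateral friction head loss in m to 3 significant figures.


Approach: apply Darcy-Weisbach with the multiple-outlet F-factor, Q = n*q/(3600*1000) m^3/s; v = Q/A; hf = F*f*(L/D)*(v^2/(2g)).
Q = 32*2.59/(3600*1000) = 2.3022e-05 m^3/s
A = pi*(13.2e-3/2)^2 = 1.3685e-04 m^2, so v = Q/A = 0.16823 m/s
hf = 0.3547*0.02*(151/0.0132)*(0.16823^2/(2*9.81)) = 0.117 m
Therefore the lateral friction head loss = 0.117 m.


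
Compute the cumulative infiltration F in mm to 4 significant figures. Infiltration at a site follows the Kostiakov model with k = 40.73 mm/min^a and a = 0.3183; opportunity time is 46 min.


Approach: apply the Kostiakov infiltration equation, F = k*t^a.
F = 40.73 * 46^0.3183 = 137.8 mm
Therefore the cumulative infiltration F = 137.8 mm.


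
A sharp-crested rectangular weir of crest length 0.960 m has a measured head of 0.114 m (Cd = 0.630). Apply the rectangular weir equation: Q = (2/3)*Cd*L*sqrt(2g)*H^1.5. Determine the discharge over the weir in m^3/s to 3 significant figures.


Q = (2/3)*0.630*0.960*sqrt(2*9.81)*0.114^1.5 = 0.0687 m^3/s
Therefore the discharge over the weir = 0.0687 m^3/s.


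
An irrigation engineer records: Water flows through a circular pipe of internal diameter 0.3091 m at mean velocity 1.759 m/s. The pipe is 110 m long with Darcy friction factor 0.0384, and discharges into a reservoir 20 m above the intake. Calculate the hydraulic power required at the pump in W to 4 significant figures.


Approach: apply continuity + Darcy-Weisbach + hydraulic power, Q = A*v; hf = f*(L/D)*(v^2/(2g)); H = static + hf; P = rho*g*Q*H.
Step 1 — flow rate (continuity, Q = A*v):
  A = pi*(0.3091/2)^2 = 0.0750391 m^2
  Q = 0.0750391 * 1.759 = 0.131994 m^3/s
Step 2 — friction head loss (Darcy-Weisbach):
  hf = 0.0384 * (110/0.3091) * (1.759^2 / (2*9.81))
  hf = 2.15505 m
Step 3 — total head: H = 20 + 2.15505 = 22.1551 m
Step 4 — hydraulic power (P = rho*g*Q*H):
  P = 1000 * 9.81 * 0.131994 * 22.1551 = 28690 W
Therefore the hydraulic power required at the pump = 28690 W.


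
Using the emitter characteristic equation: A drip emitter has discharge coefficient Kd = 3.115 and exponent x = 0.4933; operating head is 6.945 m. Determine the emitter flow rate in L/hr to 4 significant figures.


Approach: apply the emitter characteristic equation, q = Kd * h^x.
q = 3.115 * 6.945^0.4933 = 8.103 L/hr
Therefore the emitter flow rate = 8.103 L/hr.


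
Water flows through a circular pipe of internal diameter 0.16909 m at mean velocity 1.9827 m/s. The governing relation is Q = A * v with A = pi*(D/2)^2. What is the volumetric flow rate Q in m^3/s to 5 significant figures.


A = pi*(0.16909/2)^2 = 0.02245566 m^2
Q = 0.02245566 * 1.9827 = 0.044523 m^3/s
Therefore the volumetric flow rate Q = 0.044523 m^3/s.


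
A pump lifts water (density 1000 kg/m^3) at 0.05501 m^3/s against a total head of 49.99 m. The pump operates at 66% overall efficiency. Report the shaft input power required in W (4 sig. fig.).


Approach: apply hydraulic power then efficiency conversion, P = rho*g*Q*H; P_in = P/eta.
Step 1 — hydraulic power (P = rho*g*Q*H):
  P = 1000 * 9.81 * 0.05501 * 49.99 = 26977.0 W
Step 2 — input power: P_in = P/eta = 26977.0 / 0.66 = 40870 W
Therefore the shaft input power required = 40870 W.


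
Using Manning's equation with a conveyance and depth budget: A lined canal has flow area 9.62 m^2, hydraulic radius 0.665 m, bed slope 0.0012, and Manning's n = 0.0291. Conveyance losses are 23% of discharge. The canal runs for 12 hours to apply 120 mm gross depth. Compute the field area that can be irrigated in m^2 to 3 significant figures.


Approach: apply Manning's equation with a conveyance and depth budget, Q = (1/n)*A*R^(2/3)*S^(1/2); Q_field = Q*(1-loss); Area = Q_field*t/(d/1000).
Step 1 — canal discharge (Manning's equation):
  Q = (1/0.0291) * 9.62 * 0.665^(2/3) * 0.0012^(1/2) = 8.7248 m^3/s
Step 2 — delivered flow: Q_field = 8.7248*(1 - 23/100) = 6.7181 m^3/s
Step 3 — volume delivered: V = 6.7181 * 12*3600 = 290220 m^3
Step 4 — area served: A = V / (depth/1000) = 290220 / 0.12 = 2420000 m^2
Therefore the field area that can be irrigated = 2420000 m^2.


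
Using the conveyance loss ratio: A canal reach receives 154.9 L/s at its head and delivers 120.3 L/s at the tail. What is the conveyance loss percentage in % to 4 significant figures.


Approach: apply the conveyance loss ratio, loss% = ((Q_head - Q_tail)/Q_head)*100.
loss = ((154.9 - 120.3)/154.9)*100 = 22.34 %
Therefore the conveyance loss percentage = 22.34 %.


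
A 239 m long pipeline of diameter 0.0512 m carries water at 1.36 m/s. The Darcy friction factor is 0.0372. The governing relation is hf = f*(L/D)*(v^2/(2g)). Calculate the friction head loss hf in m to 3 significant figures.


hf = 0.0372 * (239/0.0512) * (1.36^2 / (2*9.81))
hf = 16.4 m
Therefore the friction head loss hf = 16.4 m.


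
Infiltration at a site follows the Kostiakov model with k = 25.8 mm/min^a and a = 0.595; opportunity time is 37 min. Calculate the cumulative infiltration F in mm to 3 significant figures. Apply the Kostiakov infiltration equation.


Approach: apply the Kostiakov infiltration equation, F = k*t^a.
F = 25.8 * 37^0.595 = 221 mm
Therefore the cumulative infiltration F = 221 mm.


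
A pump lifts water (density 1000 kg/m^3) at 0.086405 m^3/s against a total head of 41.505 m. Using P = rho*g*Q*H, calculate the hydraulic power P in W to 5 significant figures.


P = 1000 * 9.81 * 0.086405 * 41.505 = 35181 W
Therefore the hydraulic power P = 35181 W.


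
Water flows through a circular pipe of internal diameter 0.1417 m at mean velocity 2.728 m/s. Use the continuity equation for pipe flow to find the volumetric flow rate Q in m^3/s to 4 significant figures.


Approach: apply the continuity equation for pipe flow, Q = A * v with A = pi*(D/2)^2.
A = pi*(0.1417/2)^2 = 0.0157699 m^2
Q = 0.0157699 * 2.728 = 0.04302 m^3/s
Therefore the volumetric flow rate Q = 0.04302 m^3/s.


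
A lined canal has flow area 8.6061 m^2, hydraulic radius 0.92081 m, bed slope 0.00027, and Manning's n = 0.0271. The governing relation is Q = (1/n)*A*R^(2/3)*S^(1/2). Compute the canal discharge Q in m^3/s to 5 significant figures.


Q = (1/0.0271) * 8.6061 * 0.92081^(2/3) * 0.00027^(1/2) = 4.9389 m^3/s
Therefore the canal discharge Q = 4.9389 m^3/s.


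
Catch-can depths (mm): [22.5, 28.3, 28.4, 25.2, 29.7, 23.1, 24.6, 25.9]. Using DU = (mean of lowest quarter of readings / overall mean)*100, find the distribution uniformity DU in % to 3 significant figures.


sorted lowest 2 of 8: [22.5, 23.1] -> mean = 22.800 mm
overall mean = 25.962 mm
DU = (22.800/25.962)*100 = 87.8 %
Therefore the distribution uniformity DU = 87.8 %.


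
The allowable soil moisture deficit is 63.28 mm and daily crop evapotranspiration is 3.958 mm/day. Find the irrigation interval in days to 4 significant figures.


Approach: apply the irrigation interval relation, interval = SMD / ETc.
interval = 63.28 / 3.958 = 15.99 days
Therefore the irrigation interval = 15.99 days.


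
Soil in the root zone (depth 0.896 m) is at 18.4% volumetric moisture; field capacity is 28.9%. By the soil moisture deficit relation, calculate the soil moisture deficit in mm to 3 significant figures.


Approach: apply the soil moisture deficit relation, SMD = (FC - theta)/100 * depth * 1000.
SMD = (28.9 - 18.4)/100 * 0.896 * 1000 = 94.1 mm
Therefore the soil moisture deficit = 94.1 mm.


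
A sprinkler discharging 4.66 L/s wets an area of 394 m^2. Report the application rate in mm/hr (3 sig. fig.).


Approach: apply the application rate relation, rate = (Q/A)*3600.
rate = (4.66 / 394) * 3600 = 42.6 mm/hr
Therefore the application rate = 42.6 mm/hr.


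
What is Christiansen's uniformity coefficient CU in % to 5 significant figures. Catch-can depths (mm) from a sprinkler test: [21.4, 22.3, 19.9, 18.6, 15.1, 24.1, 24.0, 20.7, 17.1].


Approach: apply Christiansen's uniformity coefficient, CU = (1 - mean_abs_deviation/mean)*100.
mean = 20.35556 mm
mean |d_i - mean| = 2.382716 mm
CU = (1 - 2.382716/20.35556)*100 = 88.295 %
Therefore Christiansen's uniformity coefficient CU = 88.295 %.


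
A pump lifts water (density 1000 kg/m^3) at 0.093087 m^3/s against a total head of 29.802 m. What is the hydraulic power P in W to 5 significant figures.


Approach: apply the hydraulic power relation, P = rho*g*Q*H.
P = 1000 * 9.81 * 0.093087 * 29.802 = 27215 W
Therefore the hydraulic power P = 27215 W.


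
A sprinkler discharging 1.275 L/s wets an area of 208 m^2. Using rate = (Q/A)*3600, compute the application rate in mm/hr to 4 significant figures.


rate = (1.275 / 208) * 3600 = 22.07 mm/hr
Therefore the application rate = 22.07 mm/hr.


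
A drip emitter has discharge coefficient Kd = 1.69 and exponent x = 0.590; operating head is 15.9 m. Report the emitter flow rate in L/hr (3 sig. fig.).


Approach: apply the emitter characteristic equation, q = Kd * h^x.
q = 1.69 * 15.9^0.590 = 8.64 L/hr
Therefore the emitter flow rate = 8.64 L/hr.


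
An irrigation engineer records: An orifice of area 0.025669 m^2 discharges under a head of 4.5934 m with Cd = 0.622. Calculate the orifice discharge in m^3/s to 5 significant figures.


Approach: apply the orifice equation, Q = Cd*A*sqrt(2*g*h).
Q = 0.622 * 0.025669 * sqrt(2*9.81*4.5934) = 0.15157 m^3/s
Therefore the orifice discharge = 0.15157 m^3/s.


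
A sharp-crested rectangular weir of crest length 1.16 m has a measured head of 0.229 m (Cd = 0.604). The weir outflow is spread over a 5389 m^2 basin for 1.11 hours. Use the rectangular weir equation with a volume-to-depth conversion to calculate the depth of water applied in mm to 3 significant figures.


Approach: apply the rectangular weir equation with a volume-to-depth conversion, Q = (2/3)*Cd*L*sqrt(2g)*H^1.5; d = Q*t/A * 1000.
Step 1 — weir discharge:
  Q = (2/3)*0.604*1.16*sqrt(2*9.81)*0.229^1.5 = 0.22673 m^3/s
Step 2 — volume: V = 0.22673 * 1.11*3600 = 906.01 m^3
Step 3 — depth: d = V/A * 1000 = 906.01/5389 * 1000 = 168 mm
Therefore the depth of water applied = 168 mm.


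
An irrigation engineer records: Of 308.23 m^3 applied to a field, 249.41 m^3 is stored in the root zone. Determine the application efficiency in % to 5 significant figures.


Approach: apply the application efficiency ratio, Ea = (stored/applied)*100.
Ea = (249.41/308.23)*100 = 80.917 %
Therefore the application efficiency = 80.917 %.


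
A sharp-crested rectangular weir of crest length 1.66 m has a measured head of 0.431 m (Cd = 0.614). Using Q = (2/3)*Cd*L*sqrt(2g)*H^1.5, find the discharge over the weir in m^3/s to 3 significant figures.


Q = (2/3)*0.614*1.66*sqrt(2*9.81)*0.431^1.5 = 0.852 m^3/s
Therefore the discharge over the weir = 0.852 m^3/s.


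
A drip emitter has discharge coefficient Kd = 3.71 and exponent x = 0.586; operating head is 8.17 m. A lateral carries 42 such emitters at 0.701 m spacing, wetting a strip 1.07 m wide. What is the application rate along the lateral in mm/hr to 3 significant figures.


Approach: apply the emitter equation with a lateral mass balance, q = Kd*h^x; Q = n*q; rate = Q/(n*spacing*width).
Step 1 — single emitter flow (q = Kd*h^x):
  q = 3.71 * 8.17^0.586 = 12.704 L/hr
Step 2 — total lateral flow: Q = 42 * 12.704 = 533.56 L/hr
Step 3 — wetted area: A = 42 * 0.701 * 1.07 = 31.503 m^2
Step 4 — application rate: Q/A = 533.56/31.503 = 16.9 mm/hr
Therefore the application rate along the lateral = 16.9 mm/hr.


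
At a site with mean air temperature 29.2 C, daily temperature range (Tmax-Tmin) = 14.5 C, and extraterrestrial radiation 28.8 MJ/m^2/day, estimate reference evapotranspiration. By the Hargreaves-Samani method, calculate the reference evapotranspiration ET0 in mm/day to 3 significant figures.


Approach: apply the Hargreaves-Samani method, ET0 = 0.0023*(Tmean+17.8)*sqrt(Tmax-Tmin)*0.408*Ra.
ET0 = 0.0023*(29.2+17.8)*sqrt(14.5)*0.408*28.8 = 4.84 mm/day
Therefore the reference evapotranspiration ET0 = 4.84 mm/day.


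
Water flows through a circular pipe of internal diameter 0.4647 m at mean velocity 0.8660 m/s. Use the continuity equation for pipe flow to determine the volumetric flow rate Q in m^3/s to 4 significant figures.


Approach: apply the continuity equation for pipe flow, Q = A * v with A = pi*(D/2)^2.
A = pi*(0.4647/2)^2 = 0.169604 m^2
Q = 0.169604 * 0.8660 = 0.1469 m^3/s
Therefore the volumetric flow rate Q = 0.1469 m^3/s.


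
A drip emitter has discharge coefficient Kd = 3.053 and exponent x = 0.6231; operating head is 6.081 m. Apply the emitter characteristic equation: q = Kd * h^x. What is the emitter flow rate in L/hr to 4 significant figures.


q = 3.053 * 6.081^0.6231 = 9.402 L/hr
Therefore the emitter flow rate = 9.402 L/hr.


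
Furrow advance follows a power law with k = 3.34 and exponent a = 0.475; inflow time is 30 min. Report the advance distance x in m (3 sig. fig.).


Approach: apply the power-law advance function, x = k*t^a.
x = 3.34 * 30^0.475 = 16.8 m
Therefore the advance distance x = 16.8 m.


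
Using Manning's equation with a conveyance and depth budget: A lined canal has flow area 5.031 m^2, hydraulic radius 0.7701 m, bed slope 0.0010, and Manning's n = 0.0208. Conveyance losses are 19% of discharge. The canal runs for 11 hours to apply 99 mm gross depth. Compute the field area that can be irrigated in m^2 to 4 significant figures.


Approach: apply Manning's equation with a conveyance and depth budget, Q = (1/n)*A*R^(2/3)*S^(1/2); Q_field = Q*(1-loss); Area = Q_field*t/(d/1000).
Step 1 — canal discharge (Manning's equation):
  Q = (1/0.0208) * 5.031 * 0.7701^(2/3) * 0.0010^(1/2) = 6.42622 m^3/s
Step 2 — delivered flow: Q_field = 6.42622*(1 - 19/100) = 5.20524 m^3/s
Step 3 — volume delivered: V = 5.20524 * 11*3600 = 206128 m^3
Step 4 — area served: A = V / (depth/1000) = 206128 / 0.099 = 2082000 m^2
Therefore the field area that can be irrigated = 2082000 m^2.


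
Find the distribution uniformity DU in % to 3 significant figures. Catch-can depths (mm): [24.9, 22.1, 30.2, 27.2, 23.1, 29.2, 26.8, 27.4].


Approach: apply the low-quarter distribution uniformity, DU = (mean of lowest quarter of readings / overall mean)*100.
sorted lowest 2 of 8: [22.1, 23.1] -> mean = 22.600 mm
overall mean = 26.363 mm
DU = (22.600/26.363)*100 = 85.7 %
Therefore the distribution uniformity DU = 85.7 %.


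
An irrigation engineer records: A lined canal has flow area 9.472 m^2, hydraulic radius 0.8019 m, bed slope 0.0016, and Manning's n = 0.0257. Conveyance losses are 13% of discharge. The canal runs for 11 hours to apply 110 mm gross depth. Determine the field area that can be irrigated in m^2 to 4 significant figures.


Approach: apply Manning's equation with a conveyance and depth budget, Q = (1/n)*A*R^(2/3)*S^(1/2); Q_field = Q*(1-loss); Area = Q_field*t/(d/1000).
Step 1 — canal discharge (Manning's equation):
  Q = (1/0.0257) * 9.472 * 0.8019^(2/3) * 0.0016^(1/2) = 12.7247 m^3/s
Step 2 — delivered flow: Q_field = 12.7247*(1 - 13/100) = 11.0705 m^3/s
Step 3 — volume delivered: V = 11.0705 * 11*3600 = 438393 m^3
Step 4 — area served: A = V / (depth/1000) = 438393 / 0.11 = 3985000 m^2
Therefore the field area that can be irrigated = 3985000 m^2.


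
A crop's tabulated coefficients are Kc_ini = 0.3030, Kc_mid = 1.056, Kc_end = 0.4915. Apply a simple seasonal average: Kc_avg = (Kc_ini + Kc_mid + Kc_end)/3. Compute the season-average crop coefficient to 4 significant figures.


Kc_avg = (0.3030 + 1.056 + 0.4915)/3 = 0.6168
Therefore the season-average crop coefficient = 0.6168.


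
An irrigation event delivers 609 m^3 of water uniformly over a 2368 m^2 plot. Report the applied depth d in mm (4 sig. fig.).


Approach: apply depth from volume over area, d = (V/A)*1000.
d = (609 / 2368) * 1000 = 257.2 mm
Therefore the applied depth d = 257.2 mm.


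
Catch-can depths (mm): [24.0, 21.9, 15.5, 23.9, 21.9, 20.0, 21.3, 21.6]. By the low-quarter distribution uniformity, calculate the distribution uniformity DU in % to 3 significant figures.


Approach: apply the low-quarter distribution uniformity, DU = (mean of lowest quarter of readings / overall mean)*100.
sorted lowest 2 of 8: [15.5, 20.0] -> mean = 17.750 mm
overall mean = 21.262 mm
DU = (17.750/21.262)*100 = 83.5 %
Therefore the distribution uniformity DU = 83.5 %.


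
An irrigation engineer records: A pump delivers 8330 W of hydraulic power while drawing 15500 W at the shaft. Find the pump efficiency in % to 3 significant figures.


Approach: apply the efficiency ratio, eta = (P_out/P_in)*100.
eta = (8330 / 15500) * 100 = 53.7 %
Therefore the pump efficiency = 53.7 %.


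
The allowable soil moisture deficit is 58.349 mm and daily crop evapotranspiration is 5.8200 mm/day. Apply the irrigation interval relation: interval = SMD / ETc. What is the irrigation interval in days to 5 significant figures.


interval = 58.349 / 5.8200 = 10.026 days
Therefore the irrigation interval = 10.026 days.


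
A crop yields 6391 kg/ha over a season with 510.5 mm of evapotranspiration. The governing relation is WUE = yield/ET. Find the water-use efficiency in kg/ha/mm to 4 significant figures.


WUE = 6391 / 510.5 = 12.52 kg/ha/mm
Therefore the water-use efficiency = 12.52 kg/ha/mm.


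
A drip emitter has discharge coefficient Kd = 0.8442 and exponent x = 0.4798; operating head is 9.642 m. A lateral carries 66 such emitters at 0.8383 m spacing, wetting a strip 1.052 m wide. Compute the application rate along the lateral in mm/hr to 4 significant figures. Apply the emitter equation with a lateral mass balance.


Approach: apply the emitter equation with a lateral mass balance, q = Kd*h^x; Q = n*q; rate = Q/(n*spacing*width).
Step 1 — single emitter flow (q = Kd*h^x):
  q = 0.8442 * 9.642^0.4798 = 2.50408 L/hr
Step 2 — total lateral flow: Q = 66 * 2.50408 = 165.269 L/hr
Step 3 — wetted area: A = 66 * 0.8383 * 1.052 = 58.2048 m^2
Step 4 — application rate: Q/A = 165.269/58.2048 = 2.839 mm/hr
Therefore the application rate along the lateral = 2.839 mm/hr.


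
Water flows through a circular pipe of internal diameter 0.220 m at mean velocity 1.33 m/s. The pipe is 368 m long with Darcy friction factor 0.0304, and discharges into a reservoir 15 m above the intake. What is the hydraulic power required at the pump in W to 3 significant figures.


Approach: apply continuity + Darcy-Weisbach + hydraulic power, Q = A*v; hf = f*(L/D)*(v^2/(2g)); H = static + hf; P = rho*g*Q*H.
Step 1 — flow rate (continuity, Q = A*v):
  A = pi*(0.220/2)^2 = 0.038013 m^2
  Q = 0.038013 * 1.33 = 0.050558 m^3/s
Step 2 — friction head loss (Darcy-Weisbach):
  hf = 0.0304 * (368/0.220) * (1.33^2 / (2*9.81))
  hf = 4.5846 m
Step 3 — total head: H = 15 + 4.5846 = 19.585 m
Step 4 — hydraulic power (P = rho*g*Q*H):
  P = 1000 * 9.81 * 0.050558 * 19.585 = 9710 W
Therefore the hydraulic power required at the pump = 9710 W.


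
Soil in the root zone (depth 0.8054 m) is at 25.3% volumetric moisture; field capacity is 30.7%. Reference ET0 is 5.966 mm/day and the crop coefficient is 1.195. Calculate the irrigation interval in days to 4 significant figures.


Approach: apply soil-water budget scheduling, SMD = (FC-theta)/100*depth*1000; ETc = ET0*Kc; interval = SMD/ETc.
Step 1 — soil moisture deficit:
  SMD = (30.7 - 25.3)/100 * 0.8054 * 1000 = 43.4916 mm
Step 2 — daily crop ET (ETc = ET0*Kc):
  ETc = 5.966 * 1.195 = 7.12937 mm/day
Step 3 — irrigation interval (SMD/ETc):
  interval = 43.4916 / 7.12937 = 6.100 days
Therefore the irrigation interval = 6.100 days.


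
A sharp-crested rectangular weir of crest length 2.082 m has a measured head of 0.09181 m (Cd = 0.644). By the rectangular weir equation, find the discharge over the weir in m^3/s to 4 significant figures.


Approach: apply the rectangular weir equation, Q = (2/3)*Cd*L*sqrt(2g)*H^1.5.
Q = (2/3)*0.644*2.082*sqrt(2*9.81)*0.09181^1.5 = 0.1101 m^3/s
Therefore the discharge over the weir = 0.1101 m^3/s.


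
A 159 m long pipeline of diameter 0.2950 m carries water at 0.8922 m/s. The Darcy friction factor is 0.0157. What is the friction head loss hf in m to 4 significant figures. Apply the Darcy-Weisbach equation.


Approach: apply the Darcy-Weisbach equation, hf = f*(L/D)*(v^2/(2g)).
hf = 0.0157 * (159/0.2950) * (0.8922^2 / (2*9.81))
hf = 0.3433 m
Therefore the friction head loss hf = 0.3433 m.


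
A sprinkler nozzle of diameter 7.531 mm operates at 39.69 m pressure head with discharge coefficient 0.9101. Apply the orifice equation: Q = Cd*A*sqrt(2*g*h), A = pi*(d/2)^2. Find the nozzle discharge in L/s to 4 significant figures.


A = pi*(7.531e-3/2)^2 = 4.45446e-05 m^2
Q = 0.9101 * 4.45446e-05 * sqrt(2*9.81*39.69) * 1000 = 1.131 L/s
Therefore the nozzle discharge = 1.131 L/s.


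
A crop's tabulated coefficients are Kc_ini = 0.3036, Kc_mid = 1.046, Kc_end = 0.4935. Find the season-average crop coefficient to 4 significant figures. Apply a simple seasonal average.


Approach: apply a simple seasonal average, Kc_avg = (Kc_ini + Kc_mid + Kc_end)/3.
Kc_avg = (0.3036 + 1.046 + 0.4935)/3 = 0.6144
Therefore the season-average crop coefficient = 0.6144.


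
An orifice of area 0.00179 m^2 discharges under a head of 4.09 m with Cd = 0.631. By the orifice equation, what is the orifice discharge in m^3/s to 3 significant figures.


Approach: apply the orifice equation, Q = Cd*A*sqrt(2*g*h).
Q = 0.631 * 0.00179 * sqrt(2*9.81*4.09) = 0.0101 m^3/s
Therefore the orifice discharge = 0.0101 m^3/s.


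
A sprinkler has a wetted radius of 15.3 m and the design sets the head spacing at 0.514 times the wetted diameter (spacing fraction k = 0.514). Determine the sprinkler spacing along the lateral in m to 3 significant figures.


Approach: apply the sprinkler spacing rule (spacing as a fraction of wetted diameter), S = k*(2*R).
S = 0.514 * (2 * 15.3) = 15.7 m
Therefore the sprinkler spacing along the lateral = 15.7 m.


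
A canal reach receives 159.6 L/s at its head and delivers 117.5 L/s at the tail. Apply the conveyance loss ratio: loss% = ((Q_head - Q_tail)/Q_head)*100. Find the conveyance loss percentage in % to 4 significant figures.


loss = ((159.6 - 117.5)/159.6)*100 = 26.38 %
Therefore the conveyance loss percentage = 26.38 %.


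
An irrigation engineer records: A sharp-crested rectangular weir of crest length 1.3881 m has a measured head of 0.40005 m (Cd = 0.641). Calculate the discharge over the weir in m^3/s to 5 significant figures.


Approach: apply the rectangular weir equation, Q = (2/3)*Cd*L*sqrt(2g)*H^1.5.
Q = (2/3)*0.641*1.3881*sqrt(2*9.81)*0.40005^1.5 = 0.66483 m^3/s
Therefore the discharge over the weir = 0.66483 m^3/s.


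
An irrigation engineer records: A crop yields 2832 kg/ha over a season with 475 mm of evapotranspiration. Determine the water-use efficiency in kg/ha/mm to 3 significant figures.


Approach: apply the water-use efficiency ratio, WUE = yield/ET.
WUE = 2832 / 475 = 5.96 kg/ha/mm
Therefore the water-use efficiency = 5.96 kg/ha/mm.


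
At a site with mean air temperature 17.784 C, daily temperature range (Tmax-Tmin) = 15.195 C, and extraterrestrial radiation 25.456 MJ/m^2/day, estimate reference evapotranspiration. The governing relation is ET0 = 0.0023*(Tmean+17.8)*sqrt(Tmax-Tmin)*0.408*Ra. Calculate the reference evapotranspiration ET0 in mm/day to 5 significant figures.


ET0 = 0.0023*(17.784+17.8)*sqrt(15.195)*0.408*25.456 = 3.3135 mm/day
Therefore the reference evapotranspiration ET0 = 3.3135 mm/day.


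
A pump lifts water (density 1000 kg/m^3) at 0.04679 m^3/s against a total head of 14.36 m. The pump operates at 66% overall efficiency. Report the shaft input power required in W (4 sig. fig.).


Approach: apply hydraulic power then efficiency conversion, P = rho*g*Q*H; P_in = P/eta.
Step 1 — hydraulic power (P = rho*g*Q*H):
  P = 1000 * 9.81 * 0.04679 * 14.36 = 6591.38 W
Step 2 — input power: P_in = P/eta = 6591.38 / 0.66 = 9987 W
Therefore the shaft input power required = 9987 W.


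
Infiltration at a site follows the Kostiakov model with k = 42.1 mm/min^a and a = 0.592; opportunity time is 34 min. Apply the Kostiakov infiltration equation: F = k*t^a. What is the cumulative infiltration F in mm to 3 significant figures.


F = 42.1 * 34^0.592 = 340 mm
Therefore the cumulative infiltration F = 340 mm.


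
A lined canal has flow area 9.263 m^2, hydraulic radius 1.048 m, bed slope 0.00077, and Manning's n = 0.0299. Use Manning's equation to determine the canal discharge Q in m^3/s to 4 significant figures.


Approach: apply Manning's equation, Q = (1/n)*A*R^(2/3)*S^(1/2).
Q = (1/0.0299) * 9.263 * 1.048^(2/3) * 0.00077^(1/2) = 8.870 m^3/s
Therefore the canal discharge Q = 8.870 m^3/s.


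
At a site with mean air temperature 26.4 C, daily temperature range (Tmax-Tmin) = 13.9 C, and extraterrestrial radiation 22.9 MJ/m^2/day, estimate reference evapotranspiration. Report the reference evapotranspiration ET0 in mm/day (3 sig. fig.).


Approach: apply the Hargreaves-Samani method, ET0 = 0.0023*(Tmean+17.8)*sqrt(Tmax-Tmin)*0.408*Ra.
ET0 = 0.0023*(26.4+17.8)*sqrt(13.9)*0.408*22.9 = 3.54 mm/day
Therefore the reference evapotranspiration ET0 = 3.54 mm/day.


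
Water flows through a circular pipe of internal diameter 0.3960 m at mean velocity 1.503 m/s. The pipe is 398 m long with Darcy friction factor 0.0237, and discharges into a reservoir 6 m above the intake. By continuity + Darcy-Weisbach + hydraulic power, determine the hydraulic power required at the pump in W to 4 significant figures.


Approach: apply continuity + Darcy-Weisbach + hydraulic power, Q = A*v; hf = f*(L/D)*(v^2/(2g)); H = static + hf; P = rho*g*Q*H.
Step 1 — flow rate (continuity, Q = A*v):
  A = pi*(0.3960/2)^2 = 0.123163 m^2
  Q = 0.123163 * 1.503 = 0.185114 m^3/s
Step 2 — friction head loss (Darcy-Weisbach):
  hf = 0.0237 * (398/0.3960) * (1.503^2 / (2*9.81))
  hf = 2.74255 m
Step 3 — total head: H = 6 + 2.74255 = 8.74255 m
Step 4 — hydraulic power (P = rho*g*Q*H):
  P = 1000 * 9.81 * 0.185114 * 8.74255 = 15880 W
Therefore the hydraulic power required at the pump = 15880 W.


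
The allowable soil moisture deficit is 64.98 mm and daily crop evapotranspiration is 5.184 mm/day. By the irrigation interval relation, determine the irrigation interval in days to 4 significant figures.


Approach: apply the irrigation interval relation, interval = SMD / ETc.
interval = 64.98 / 5.184 = 12.53 days
Therefore the irrigation interval = 12.53 days.


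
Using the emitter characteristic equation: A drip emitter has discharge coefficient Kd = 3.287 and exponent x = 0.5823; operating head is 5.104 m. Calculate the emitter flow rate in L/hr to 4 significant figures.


Approach: apply the emitter characteristic equation, q = Kd * h^x.
q = 3.287 * 5.104^0.5823 = 8.492 L/hr
Therefore the emitter flow rate = 8.492 L/hr.


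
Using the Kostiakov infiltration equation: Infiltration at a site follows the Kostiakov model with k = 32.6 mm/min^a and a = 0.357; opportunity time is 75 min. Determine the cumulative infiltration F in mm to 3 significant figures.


Approach: apply the Kostiakov infiltration equation, F = k*t^a.
F = 32.6 * 75^0.357 = 152 mm
Therefore the cumulative infiltration F = 152 mm.


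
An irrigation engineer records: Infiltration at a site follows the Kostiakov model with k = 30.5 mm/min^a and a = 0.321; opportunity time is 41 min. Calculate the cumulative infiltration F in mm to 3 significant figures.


Approach: apply the Kostiakov infiltration equation, F = k*t^a.
F = 30.5 * 41^0.321 = 100 mm
Therefore the cumulative infiltration F = 100 mm.


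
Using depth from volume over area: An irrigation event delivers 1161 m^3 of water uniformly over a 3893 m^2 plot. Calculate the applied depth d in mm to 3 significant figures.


Approach: apply depth from volume over area, d = (V/A)*1000.
d = (1161 / 3893) * 1000 = 298 mm
Therefore the applied depth d = 298 mm.


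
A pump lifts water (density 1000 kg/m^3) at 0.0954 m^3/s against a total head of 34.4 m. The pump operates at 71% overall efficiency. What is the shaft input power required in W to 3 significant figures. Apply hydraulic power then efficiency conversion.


Approach: apply hydraulic power then efficiency conversion, P = rho*g*Q*H; P_in = P/eta.
Step 1 — hydraulic power (P = rho*g*Q*H):
  P = 1000 * 9.81 * 0.0954 * 34.4 = 32194 W
Step 2 — input power: P_in = P/eta = 32194 / 0.71 = 45300 W
Therefore the shaft input power required = 45300 W.


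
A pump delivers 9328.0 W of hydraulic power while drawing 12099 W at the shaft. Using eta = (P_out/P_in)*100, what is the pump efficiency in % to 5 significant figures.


eta = (9328.0 / 12099) * 100 = 77.097 %
Therefore the pump efficiency = 77.097 %.


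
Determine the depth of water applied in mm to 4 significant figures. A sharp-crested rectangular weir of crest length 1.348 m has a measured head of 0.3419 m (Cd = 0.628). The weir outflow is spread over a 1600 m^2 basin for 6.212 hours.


Approach: apply the rectangular weir equation with a volume-to-depth conversion, Q = (2/3)*Cd*L*sqrt(2g)*H^1.5; d = Q*t/A * 1000.
Step 1 — weir discharge:
  Q = (2/3)*0.628*1.348*sqrt(2*9.81)*0.3419^1.5 = 0.499754 m^3/s
Step 2 — volume: V = 0.499754 * 6.212*3600 = 11176.1 m^3
Step 3 — depth: d = V/A * 1000 = 11176.1/1600 * 1000 = 6985 mm
Therefore the depth of water applied = 6985 mm.


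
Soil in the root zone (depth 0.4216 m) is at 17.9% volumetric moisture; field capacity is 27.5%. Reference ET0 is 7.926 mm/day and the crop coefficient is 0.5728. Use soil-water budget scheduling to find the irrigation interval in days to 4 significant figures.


Approach: apply soil-water budget scheduling, SMD = (FC-theta)/100*depth*1000; ETc = ET0*Kc; interval = SMD/ETc.
Step 1 — soil moisture deficit:
  SMD = (27.5 - 17.9)/100 * 0.4216 * 1000 = 40.4736 mm
Step 2 — daily crop ET (ETc = ET0*Kc):
  ETc = 7.926 * 0.5728 = 4.54001 mm/day
Step 3 — irrigation interval (SMD/ETc):
  interval = 40.4736 / 4.54001 = 8.915 days
Therefore the irrigation interval = 8.915 days.


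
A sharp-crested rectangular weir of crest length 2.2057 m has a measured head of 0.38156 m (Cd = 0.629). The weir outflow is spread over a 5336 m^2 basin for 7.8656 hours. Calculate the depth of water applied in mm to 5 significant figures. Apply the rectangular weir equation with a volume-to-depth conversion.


Approach: apply the rectangular weir equation with a volume-to-depth conversion, Q = (2/3)*Cd*L*sqrt(2g)*H^1.5; d = Q*t/A * 1000.
Step 1 — weir discharge:
  Q = (2/3)*0.629*2.2057*sqrt(2*9.81)*0.38156^1.5 = 0.9656052 m^3/s
Step 2 — volume: V = 0.9656052 * 7.8656*3600 = 27342.23 m^3
Step 3 — depth: d = V/A * 1000 = 27342.23/5336 * 1000 = 5124.1 mm
Therefore the depth of water applied = 5124.1 mm.


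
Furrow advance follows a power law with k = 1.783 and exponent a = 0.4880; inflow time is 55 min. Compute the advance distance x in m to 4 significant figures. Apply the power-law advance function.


Approach: apply the power-law advance function, x = k*t^a.
x = 1.783 * 55^0.4880 = 12.60 m
Therefore the advance distance x = 12.60 m.


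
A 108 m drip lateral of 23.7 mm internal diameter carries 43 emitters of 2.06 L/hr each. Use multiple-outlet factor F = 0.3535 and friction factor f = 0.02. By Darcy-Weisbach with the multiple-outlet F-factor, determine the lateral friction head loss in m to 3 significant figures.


Approach: apply Darcy-Weisbach with the multiple-outlet F-factor, Q = n*q/(3600*1000) m^3/s; v = Q/A; hf = F*f*(L/D)*(v^2/(2g)).
Q = 43*2.06/(3600*1000) = 2.4606e-05 m^3/s
A = pi*(23.7e-3/2)^2 = 4.4115e-04 m^2, so v = Q/A = 0.055776 m/s
hf = 0.3535*0.02*(108/0.0237)*(0.055776^2/(2*9.81)) = 0.00511 m
Therefore the lateral friction head loss = 0.00511 m.


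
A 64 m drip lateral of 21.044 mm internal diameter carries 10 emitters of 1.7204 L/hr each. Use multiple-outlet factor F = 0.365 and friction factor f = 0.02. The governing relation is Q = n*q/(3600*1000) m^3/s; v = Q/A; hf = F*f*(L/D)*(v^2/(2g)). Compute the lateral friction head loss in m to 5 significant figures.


Q = 10*1.7204/(3600*1000) = 4.778889e-06 m^3/s
A = pi*(21.044e-3/2)^2 = 3.478135e-04 m^2, so v = Q/A = 0.01373980 m/s
hf = 0.365*0.02*(64/0.021044)*(0.01373980^2/(2*9.81)) = 0.00021362 m
Therefore the lateral friction head loss = 0.00021362 m.


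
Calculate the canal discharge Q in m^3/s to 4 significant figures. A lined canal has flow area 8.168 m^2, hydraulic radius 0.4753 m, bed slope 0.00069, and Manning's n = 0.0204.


Approach: apply Manning's equation, Q = (1/n)*A*R^(2/3)*S^(1/2).
Q = (1/0.0204) * 8.168 * 0.4753^(2/3) * 0.00069^(1/2) = 6.406 m^3/s
Therefore the canal discharge Q = 6.406 m^3/s.


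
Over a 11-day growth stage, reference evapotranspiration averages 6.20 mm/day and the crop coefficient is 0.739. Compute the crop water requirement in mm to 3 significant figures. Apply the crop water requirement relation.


Approach: apply the crop water requirement relation, CWR = ET0 * Kc * days.
CWR = 6.20 * 0.739 * 11 = 50.4 mm
Therefore the crop water requirement = 50.4 mm.


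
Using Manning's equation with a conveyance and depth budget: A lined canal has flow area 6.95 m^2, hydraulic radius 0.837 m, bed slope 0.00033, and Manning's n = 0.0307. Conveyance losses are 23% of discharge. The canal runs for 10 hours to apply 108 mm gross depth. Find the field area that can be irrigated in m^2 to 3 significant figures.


Approach: apply Manning's equation with a conveyance and depth budget, Q = (1/n)*A*R^(2/3)*S^(1/2); Q_field = Q*(1-loss); Area = Q_field*t/(d/1000).
Step 1 — canal discharge (Manning's equation):
  Q = (1/0.0307) * 6.95 * 0.837^(2/3) * 0.00033^(1/2) = 3.6525 m^3/s
Step 2 — delivered flow: Q_field = 3.6525*(1 - 23/100) = 2.8124 m^3/s
Step 3 — volume delivered: V = 2.8124 * 10*3600 = 101250 m^3
Step 4 — area served: A = V / (depth/1000) = 101250 / 0.108 = 937000 m^2
Therefore the field area that can be irrigated = 937000 m^2.


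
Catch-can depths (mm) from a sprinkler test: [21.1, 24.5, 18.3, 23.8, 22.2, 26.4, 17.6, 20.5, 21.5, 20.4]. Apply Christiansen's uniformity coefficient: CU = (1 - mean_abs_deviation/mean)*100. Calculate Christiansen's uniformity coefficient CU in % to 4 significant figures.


mean = 21.6300 mm
mean |d_i - mean| = 2.07600 mm
CU = (1 - 2.07600/21.6300)*100 = 90.40 %
Therefore Christiansen's uniformity coefficient CU = 90.40 %.


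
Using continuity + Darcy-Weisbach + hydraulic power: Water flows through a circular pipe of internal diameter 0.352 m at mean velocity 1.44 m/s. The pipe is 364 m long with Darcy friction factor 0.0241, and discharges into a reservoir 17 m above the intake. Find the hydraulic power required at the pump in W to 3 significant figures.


Approach: apply continuity + Darcy-Weisbach + hydraulic power, Q = A*v; hf = f*(L/D)*(v^2/(2g)); H = static + hf; P = rho*g*Q*H.
Step 1 — flow rate (continuity, Q = A*v):
  A = pi*(0.352/2)^2 = 0.097314 m^2
  Q = 0.097314 * 1.44 = 0.14013 m^3/s
Step 2 — friction head loss (Darcy-Weisbach):
  hf = 0.0241 * (364/0.352) * (1.44^2 / (2*9.81))
  hf = 2.6339 m
Step 3 — total head: H = 17 + 2.6339 = 19.634 m
Step 4 — hydraulic power (P = rho*g*Q*H):
  P = 1000 * 9.81 * 0.14013 * 19.634 = 27000 W
Therefore the hydraulic power required at the pump = 27000 W.


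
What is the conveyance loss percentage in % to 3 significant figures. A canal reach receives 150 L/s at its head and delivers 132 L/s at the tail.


Approach: apply the conveyance loss ratio, loss% = ((Q_head - Q_tail)/Q_head)*100.
loss = ((150 - 132)/150)*100 = 12.0 %
Therefore the conveyance loss percentage = 12.0 %.
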